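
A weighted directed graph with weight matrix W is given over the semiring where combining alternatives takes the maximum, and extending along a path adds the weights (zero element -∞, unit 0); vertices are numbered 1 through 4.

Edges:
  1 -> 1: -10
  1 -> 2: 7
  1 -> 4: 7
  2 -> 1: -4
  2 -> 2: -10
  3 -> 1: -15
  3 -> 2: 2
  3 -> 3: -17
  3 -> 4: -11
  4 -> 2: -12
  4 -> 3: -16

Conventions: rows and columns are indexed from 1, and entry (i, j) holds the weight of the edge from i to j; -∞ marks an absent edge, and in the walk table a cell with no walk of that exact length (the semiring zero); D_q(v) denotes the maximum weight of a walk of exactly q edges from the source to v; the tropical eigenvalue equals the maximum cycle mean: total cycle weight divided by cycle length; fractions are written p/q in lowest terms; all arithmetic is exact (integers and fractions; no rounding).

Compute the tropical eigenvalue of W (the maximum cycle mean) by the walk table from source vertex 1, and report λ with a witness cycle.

q=0: [0, -∞, -∞, -∞]
q=1: [-10, 7, -∞, 7]
q=2: [3, -3, -9, -3]
q=3: [-7, 10, -19, 10]
q=4: [6, 0, -6, 0]
Optimal cycle mean attained by: cycle 1->2->1, total 7 + (-4), length 2.
Answer: λ = 3/2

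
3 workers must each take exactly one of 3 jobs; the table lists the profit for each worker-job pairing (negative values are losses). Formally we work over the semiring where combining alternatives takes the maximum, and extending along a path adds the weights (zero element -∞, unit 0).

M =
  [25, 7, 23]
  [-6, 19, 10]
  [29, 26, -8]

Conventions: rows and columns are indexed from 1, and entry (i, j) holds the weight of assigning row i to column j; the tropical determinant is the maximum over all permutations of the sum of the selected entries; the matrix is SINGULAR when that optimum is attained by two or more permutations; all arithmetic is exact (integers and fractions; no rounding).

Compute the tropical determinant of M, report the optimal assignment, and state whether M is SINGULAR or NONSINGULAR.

σ = (1, 2, 3): 25 + 19 + (-8) = 36
σ = (1, 3, 2): 25 + 10 + 26 = 61
σ = (2, 1, 3): 7 + (-6) + (-8) = -7
σ = (2, 3, 1): 7 + 10 + 29 = 46
σ = (3, 1, 2): 23 + (-6) + 26 = 43
σ = (3, 2, 1): 23 + 19 + 29 = 71
Optimal value attained by: σ = (3, 2, 1).
Answer: det⊕(M) = 71; verdict: NONSINGULAR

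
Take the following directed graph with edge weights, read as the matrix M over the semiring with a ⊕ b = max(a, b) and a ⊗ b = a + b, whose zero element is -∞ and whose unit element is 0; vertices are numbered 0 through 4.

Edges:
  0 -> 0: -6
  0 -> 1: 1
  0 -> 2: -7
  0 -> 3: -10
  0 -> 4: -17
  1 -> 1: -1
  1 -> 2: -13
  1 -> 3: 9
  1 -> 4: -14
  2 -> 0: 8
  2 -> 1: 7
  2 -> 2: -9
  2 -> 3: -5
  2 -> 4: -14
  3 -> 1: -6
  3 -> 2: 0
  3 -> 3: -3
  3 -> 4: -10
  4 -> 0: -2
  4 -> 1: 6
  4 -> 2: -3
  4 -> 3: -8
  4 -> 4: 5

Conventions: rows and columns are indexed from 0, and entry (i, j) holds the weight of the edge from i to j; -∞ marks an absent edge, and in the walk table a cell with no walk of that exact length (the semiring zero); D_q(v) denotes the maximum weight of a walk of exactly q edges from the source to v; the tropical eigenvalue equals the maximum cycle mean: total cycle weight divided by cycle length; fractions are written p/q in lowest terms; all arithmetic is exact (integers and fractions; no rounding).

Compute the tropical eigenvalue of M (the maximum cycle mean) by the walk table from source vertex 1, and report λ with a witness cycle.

q=0: [-∞, 0, -∞, -∞, -∞]
q=1: [-∞, -1, -13, 9, -14]
q=2: [-5, 3, 9, 8, -1]
q=3: [17, 16, 8, 12, 4]
q=4: [16, 18, 12, 25, 9]
q=5: [20, 19, 25, 27, 15]
Optimal cycle mean attained by: cycle 1->3->2->1, total 9 + 0 + 7, length 3.
Answer: λ = 16/3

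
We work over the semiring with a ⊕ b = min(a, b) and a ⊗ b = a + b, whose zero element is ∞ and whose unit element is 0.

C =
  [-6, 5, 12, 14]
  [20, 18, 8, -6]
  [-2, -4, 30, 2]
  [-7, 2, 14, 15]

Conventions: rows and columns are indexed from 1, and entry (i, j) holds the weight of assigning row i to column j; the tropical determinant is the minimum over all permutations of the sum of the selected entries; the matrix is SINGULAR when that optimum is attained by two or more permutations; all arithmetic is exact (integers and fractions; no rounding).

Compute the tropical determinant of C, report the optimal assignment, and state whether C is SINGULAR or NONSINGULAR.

σ = (1, 2, 3, 4): (-6) + 18 + 30 + 15 = 57
σ = (1, 2, 4, 3): (-6) + 18 + 2 + 14 = 28
σ = (1, 3, 2, 4): (-6) + 8 + (-4) + 15 = 13
σ = (1, 3, 4, 2): (-6) + 8 + 2 + 2 = 6
σ = (1, 4, 2, 3): (-6) + (-6) + (-4) + 14 = -2
σ = (1, 4, 3, 2): (-6) + (-6) + 30 + 2 = 20
σ = (2, 1, 3, 4): 5 + 20 + 30 + 15 = 70
σ = (2, 1, 4, 3): 5 + 20 + 2 + 14 = 41
σ = (2, 3, 1, 4): 5 + 8 + (-2) + 15 = 26
σ = (2, 3, 4, 1): 5 + 8 + 2 + (-7) = 8
σ = (2, 4, 1, 3): 5 + (-6) + (-2) + 14 = 11
σ = (2, 4, 3, 1): 5 + (-6) + 30 + (-7) = 22
σ = (3, 1, 2, 4): 12 + 20 + (-4) + 15 = 43
σ = (3, 1, 4, 2): 12 + 20 + 2 + 2 = 36
σ = (3, 2, 1, 4): 12 + 18 + (-2) + 15 = 43
σ = (3, 2, 4, 1): 12 + 18 + 2 + (-7) = 25
σ = (3, 4, 1, 2): 12 + (-6) + (-2) + 2 = 6
σ = (3, 4, 2, 1): 12 + (-6) + (-4) + (-7) = -5
σ = (4, 1, 2, 3): 14 + 20 + (-4) + 14 = 44
σ = (4, 1, 3, 2): 14 + 20 + 30 + 2 = 66
σ = (4, 2, 1, 3): 14 + 18 + (-2) + 14 = 44
σ = (4, 2, 3, 1): 14 + 18 + 30 + (-7) = 55
σ = (4, 3, 1, 2): 14 + 8 + (-2) + 2 = 22
σ = (4, 3, 2, 1): 14 + 8 + (-4) + (-7) = 11
Optimal value attained by: σ = (3, 4, 2, 1).
Answer: det⊕(C) = -5; verdict: NONSINGULAR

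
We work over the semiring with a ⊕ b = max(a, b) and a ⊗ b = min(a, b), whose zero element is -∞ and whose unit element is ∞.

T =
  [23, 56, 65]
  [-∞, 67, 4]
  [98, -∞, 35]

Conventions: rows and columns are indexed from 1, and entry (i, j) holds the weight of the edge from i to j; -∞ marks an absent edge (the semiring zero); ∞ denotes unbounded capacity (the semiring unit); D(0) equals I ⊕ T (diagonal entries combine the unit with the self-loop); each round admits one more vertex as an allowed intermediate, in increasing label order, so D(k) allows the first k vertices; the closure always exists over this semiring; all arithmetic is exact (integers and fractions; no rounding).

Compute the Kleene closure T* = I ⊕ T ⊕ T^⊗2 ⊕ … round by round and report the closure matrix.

D(0):
  [∞, 56, 65]
  [-∞, ∞, 4]
  [98, -∞, ∞]
D(1):
  [∞, 56, 65]
  [-∞, ∞, 4]
  [98, 56, ∞]
D(2):
  [∞, 56, 65]
  [-∞, ∞, 4]
  [98, 56, ∞]
D(3):
  [∞, 56, 65]
  [4, ∞, 4]
  [98, 56, ∞]
Answer: T* = [[∞, 56, 65], [4, ∞, 4], [98, 56, ∞]]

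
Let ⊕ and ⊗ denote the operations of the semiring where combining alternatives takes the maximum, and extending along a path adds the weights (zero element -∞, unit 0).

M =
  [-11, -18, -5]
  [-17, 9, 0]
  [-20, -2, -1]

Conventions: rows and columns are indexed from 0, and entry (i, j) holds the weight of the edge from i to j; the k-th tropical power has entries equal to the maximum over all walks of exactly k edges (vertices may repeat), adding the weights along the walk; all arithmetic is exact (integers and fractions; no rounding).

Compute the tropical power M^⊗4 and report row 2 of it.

M^⊗2:
  [-22, -7, -6]
  [-8, 18, 9]
  [-19, 7, -2]
M^⊗3:
  [-24, 2, -7]
  [1, 27, 18]
  [-10, 16, 7]
M^⊗4:
  [-15, 11, 2]
  [10, 36, 27]
  [-1, 25, 16]
Answer: row 2 of M^⊗4 = [-1, 25, 16]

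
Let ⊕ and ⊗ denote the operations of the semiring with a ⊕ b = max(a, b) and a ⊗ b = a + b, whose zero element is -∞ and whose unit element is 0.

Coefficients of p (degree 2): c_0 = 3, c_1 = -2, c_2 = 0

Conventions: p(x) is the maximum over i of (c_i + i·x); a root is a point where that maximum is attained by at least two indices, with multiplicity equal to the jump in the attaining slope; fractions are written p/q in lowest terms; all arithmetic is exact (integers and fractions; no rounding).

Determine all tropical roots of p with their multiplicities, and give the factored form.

hull edge (i=0, c=3) to (i=2, c=0): slope -3/2, span 2
Factored form: p(x) = 0 ⊗ (x ⊕ 3/2) ⊗ (x ⊕ 3/2)
Answer: roots = 3/2 (mult 2)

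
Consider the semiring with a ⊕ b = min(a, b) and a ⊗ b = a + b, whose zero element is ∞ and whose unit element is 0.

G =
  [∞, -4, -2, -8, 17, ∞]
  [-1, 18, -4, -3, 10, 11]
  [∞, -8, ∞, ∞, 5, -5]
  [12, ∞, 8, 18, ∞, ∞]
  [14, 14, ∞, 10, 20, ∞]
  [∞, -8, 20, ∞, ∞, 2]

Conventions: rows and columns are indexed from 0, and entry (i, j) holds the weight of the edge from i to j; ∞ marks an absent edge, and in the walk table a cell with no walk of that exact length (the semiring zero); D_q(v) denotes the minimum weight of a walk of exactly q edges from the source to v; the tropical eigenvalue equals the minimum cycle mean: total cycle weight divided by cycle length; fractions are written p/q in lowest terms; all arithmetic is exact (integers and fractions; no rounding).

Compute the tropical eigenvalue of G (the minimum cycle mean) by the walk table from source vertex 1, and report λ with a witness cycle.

q=0: [∞, 0, ∞, ∞, ∞, ∞]
q=1: [-1, 18, -4, -3, 10, 11]
q=2: [9, -12, -3, -9, 1, -9]
q=3: [-13, -17, -16, -15, -2, -8]
q=4: [-18, -24, -21, -21, -11, -21]
q=5: [-25, -29, -28, -27, -16, -26]
q=6: [-30, -36, -33, -33, -23, -33]
Optimal cycle mean attained by: cycle 1->2->1, total (-4) + (-8), length 2.
Answer: λ = -6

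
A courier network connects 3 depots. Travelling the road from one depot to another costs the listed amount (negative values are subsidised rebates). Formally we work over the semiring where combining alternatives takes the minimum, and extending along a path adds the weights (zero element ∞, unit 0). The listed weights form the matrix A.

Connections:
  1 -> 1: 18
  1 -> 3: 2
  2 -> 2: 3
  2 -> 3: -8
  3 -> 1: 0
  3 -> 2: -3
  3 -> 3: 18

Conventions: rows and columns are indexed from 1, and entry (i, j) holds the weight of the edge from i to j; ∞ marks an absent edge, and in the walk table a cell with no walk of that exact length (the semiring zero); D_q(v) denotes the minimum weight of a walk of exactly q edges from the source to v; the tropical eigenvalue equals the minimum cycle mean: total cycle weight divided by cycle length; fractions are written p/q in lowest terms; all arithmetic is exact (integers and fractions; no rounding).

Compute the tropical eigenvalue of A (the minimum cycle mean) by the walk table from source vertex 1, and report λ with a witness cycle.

q=0: [0, ∞, ∞]
q=1: [18, ∞, 2]
q=2: [2, -1, 20]
q=3: [20, 2, -9]
Optimal cycle mean attained by: cycle 2->3->2, total (-8) + (-3), length 2.
Answer: λ = -11/2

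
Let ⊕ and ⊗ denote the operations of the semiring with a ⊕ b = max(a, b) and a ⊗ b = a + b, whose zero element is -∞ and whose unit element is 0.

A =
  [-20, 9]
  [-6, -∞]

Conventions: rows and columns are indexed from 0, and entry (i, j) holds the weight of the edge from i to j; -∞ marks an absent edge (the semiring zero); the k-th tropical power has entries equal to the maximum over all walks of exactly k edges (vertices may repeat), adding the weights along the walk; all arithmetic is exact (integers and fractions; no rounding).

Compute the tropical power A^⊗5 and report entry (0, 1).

A^⊗2:
  [3, -11]
  [-26, 3]
A^⊗3:
  [-17, 12]
  [-3, -17]
A^⊗4:
  [6, -8]
  [-23, 6]
A^⊗5:
  [-14, 15]
  [0, -14]
Key observation: the optimum is the walk 0->1->0->1->0->1, with weight 9 + (-6) + 9 + (-6) + 9 = 15.
Optimal value attained by: walk 0->1->0->1->0->1.
Answer: (A^⊗5)[0][1] = 15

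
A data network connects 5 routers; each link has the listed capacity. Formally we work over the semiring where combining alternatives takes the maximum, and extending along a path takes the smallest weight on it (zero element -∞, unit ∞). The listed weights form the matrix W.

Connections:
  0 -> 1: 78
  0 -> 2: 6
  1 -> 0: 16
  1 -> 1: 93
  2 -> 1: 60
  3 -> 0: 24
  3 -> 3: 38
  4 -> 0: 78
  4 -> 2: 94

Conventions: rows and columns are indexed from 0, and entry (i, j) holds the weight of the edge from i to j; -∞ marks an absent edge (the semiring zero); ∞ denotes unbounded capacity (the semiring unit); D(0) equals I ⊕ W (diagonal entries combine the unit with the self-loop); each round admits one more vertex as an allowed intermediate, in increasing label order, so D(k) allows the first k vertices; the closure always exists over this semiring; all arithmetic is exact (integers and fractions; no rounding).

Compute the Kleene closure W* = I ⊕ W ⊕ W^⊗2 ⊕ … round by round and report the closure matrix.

D(0):
  [∞, 78, 6, -∞, -∞]
  [16, ∞, -∞, -∞, -∞]
  [-∞, 60, ∞, -∞, -∞]
  [24, -∞, -∞, ∞, -∞]
  [78, -∞, 94, -∞, ∞]
D(1):
  [∞, 78, 6, -∞, -∞]
  [16, ∞, 6, -∞, -∞]
  [-∞, 60, ∞, -∞, -∞]
  [24, 24, 6, ∞, -∞]
  [78, 78, 94, -∞, ∞]
D(2):
  [∞, 78, 6, -∞, -∞]
  [16, ∞, 6, -∞, -∞]
  [16, 60, ∞, -∞, -∞]
  [24, 24, 6, ∞, -∞]
  [78, 78, 94, -∞, ∞]
D(3):
  [∞, 78, 6, -∞, -∞]
  [16, ∞, 6, -∞, -∞]
  [16, 60, ∞, -∞, -∞]
  [24, 24, 6, ∞, -∞]
  [78, 78, 94, -∞, ∞]
D(4):
  [∞, 78, 6, -∞, -∞]
  [16, ∞, 6, -∞, -∞]
  [16, 60, ∞, -∞, -∞]
  [24, 24, 6, ∞, -∞]
  [78, 78, 94, -∞, ∞]
D(5):
  [∞, 78, 6, -∞, -∞]
  [16, ∞, 6, -∞, -∞]
  [16, 60, ∞, -∞, -∞]
  [24, 24, 6, ∞, -∞]
  [78, 78, 94, -∞, ∞]
Answer: W* = [[∞, 78, 6, -∞, -∞], [16, ∞, 6, -∞, -∞], [16, 60, ∞, -∞, -∞], [24, 24, 6, ∞, -∞], [78, 78, 94, -∞, ∞]]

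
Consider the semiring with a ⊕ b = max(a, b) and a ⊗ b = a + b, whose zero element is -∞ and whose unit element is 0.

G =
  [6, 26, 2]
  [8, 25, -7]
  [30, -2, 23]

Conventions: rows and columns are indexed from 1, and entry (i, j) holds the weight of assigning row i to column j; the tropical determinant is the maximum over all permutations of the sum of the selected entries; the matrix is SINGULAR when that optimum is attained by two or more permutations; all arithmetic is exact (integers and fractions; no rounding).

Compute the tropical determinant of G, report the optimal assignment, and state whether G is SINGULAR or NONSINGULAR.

σ = (1, 2, 3): 6 + 25 + 23 = 54
σ = (1, 3, 2): 6 + (-7) + (-2) = -3
σ = (2, 1, 3): 26 + 8 + 23 = 57
σ = (2, 3, 1): 26 + (-7) + 30 = 49
σ = (3, 1, 2): 2 + 8 + (-2) = 8
σ = (3, 2, 1): 2 + 25 + 30 = 57
Optimal value attained by: σ = (2, 1, 3).
Answer: det⊕(G) = 57; verdict: SINGULAR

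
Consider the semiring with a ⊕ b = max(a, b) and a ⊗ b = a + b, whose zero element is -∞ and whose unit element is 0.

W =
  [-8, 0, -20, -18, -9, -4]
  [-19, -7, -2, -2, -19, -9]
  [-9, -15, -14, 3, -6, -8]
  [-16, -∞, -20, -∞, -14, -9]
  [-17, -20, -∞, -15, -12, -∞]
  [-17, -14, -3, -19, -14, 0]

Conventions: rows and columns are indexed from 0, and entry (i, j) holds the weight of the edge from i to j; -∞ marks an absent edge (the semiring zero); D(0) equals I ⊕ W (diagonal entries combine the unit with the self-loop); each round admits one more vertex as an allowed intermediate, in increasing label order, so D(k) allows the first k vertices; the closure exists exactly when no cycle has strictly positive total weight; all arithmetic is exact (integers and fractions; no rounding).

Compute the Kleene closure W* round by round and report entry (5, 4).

D(0):
  [0, 0, -20, -18, -9, -4]
  [-19, 0, -2, -2, -19, -9]
  [-9, -15, 0, 3, -6, -8]
  [-16, -∞, -20, 0, -14, -9]
  [-17, -20, -∞, -15, 0, -∞]
  [-17, -14, -3, -19, -14, 0]
D(1):
  [0, 0, -20, -18, -9, -4]
  [-19, 0, -2, -2, -19, -9]
  [-9, -9, 0, 3, -6, -8]
  [-16, -16, -20, 0, -14, -9]
  [-17, -17, -37, -15, 0, -21]
  [-17, -14, -3, -19, -14, 0]
D(2):
  [0, 0, -2, -2, -9, -4]
  [-19, 0, -2, -2, -19, -9]
  [-9, -9, 0, 3, -6, -8]
  [-16, -16, -18, 0, -14, -9]
  [-17, -17, -19, -15, 0, -21]
  [-17, -14, -3, -16, -14, 0]
D(3):
  [0, 0, -2, 1, -8, -4]
  [-11, 0, -2, 1, -8, -9]
  [-9, -9, 0, 3, -6, -8]
  [-16, -16, -18, 0, -14, -9]
  [-17, -17, -19, -15, 0, -21]
  [-12, -12, -3, 0, -9, 0]
D(4):
  [0, 0, -2, 1, -8, -4]
  [-11, 0, -2, 1, -8, -8]
  [-9, -9, 0, 3, -6, -6]
  [-16, -16, -18, 0, -14, -9]
  [-17, -17, -19, -15, 0, -21]
  [-12, -12, -3, 0, -9, 0]
D(5):
  [0, 0, -2, 1, -8, -4]
  [-11, 0, -2, 1, -8, -8]
  [-9, -9, 0, 3, -6, -6]
  [-16, -16, -18, 0, -14, -9]
  [-17, -17, -19, -15, 0, -21]
  [-12, -12, -3, 0, -9, 0]
D(6):
  [0, 0, -2, 1, -8, -4]
  [-11, 0, -2, 1, -8, -8]
  [-9, -9, 0, 3, -6, -6]
  [-16, -16, -12, 0, -14, -9]
  [-17, -17, -19, -15, 0, -21]
  [-12, -12, -3, 0, -9, 0]
Answer: W*[5][4] = -9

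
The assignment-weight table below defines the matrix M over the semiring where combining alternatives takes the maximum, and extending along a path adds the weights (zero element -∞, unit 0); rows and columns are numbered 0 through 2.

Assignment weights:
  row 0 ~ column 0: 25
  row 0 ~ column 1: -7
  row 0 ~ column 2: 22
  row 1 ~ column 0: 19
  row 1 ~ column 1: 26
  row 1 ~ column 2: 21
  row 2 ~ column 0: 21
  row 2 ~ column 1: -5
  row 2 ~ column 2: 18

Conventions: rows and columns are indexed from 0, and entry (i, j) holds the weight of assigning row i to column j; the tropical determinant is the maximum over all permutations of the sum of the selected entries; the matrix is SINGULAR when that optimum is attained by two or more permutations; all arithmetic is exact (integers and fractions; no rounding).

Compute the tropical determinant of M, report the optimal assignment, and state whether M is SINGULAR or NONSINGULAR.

σ = (0, 1, 2): 25 + 26 + 18 = 69
σ = (0, 2, 1): 25 + 21 + (-5) = 41
σ = (1, 0, 2): (-7) + 19 + 18 = 30
σ = (1, 2, 0): (-7) + 21 + 21 = 35
σ = (2, 0, 1): 22 + 19 + (-5) = 36
σ = (2, 1, 0): 22 + 26 + 21 = 69
Optimal value attained by: σ = (0, 1, 2).
Answer: det⊕(M) = 69; verdict: SINGULAR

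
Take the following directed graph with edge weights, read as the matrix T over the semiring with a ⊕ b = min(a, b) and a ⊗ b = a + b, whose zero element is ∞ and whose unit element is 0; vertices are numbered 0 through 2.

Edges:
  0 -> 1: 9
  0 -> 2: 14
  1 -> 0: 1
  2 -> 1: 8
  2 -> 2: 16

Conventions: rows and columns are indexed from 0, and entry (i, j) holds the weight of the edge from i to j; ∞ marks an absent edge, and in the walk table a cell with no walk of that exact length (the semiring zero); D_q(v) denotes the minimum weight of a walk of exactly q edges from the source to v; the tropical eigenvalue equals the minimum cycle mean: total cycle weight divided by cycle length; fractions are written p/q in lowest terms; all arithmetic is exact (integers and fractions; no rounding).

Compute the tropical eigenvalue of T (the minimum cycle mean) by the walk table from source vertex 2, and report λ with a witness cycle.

q=0: [∞, ∞, 0]
q=1: [∞, 8, 16]
q=2: [9, 24, 32]
q=3: [25, 18, 23]
Optimal cycle mean attained by: cycle 0->1->0, total 9 + 1, length 2.
Answer: λ = 5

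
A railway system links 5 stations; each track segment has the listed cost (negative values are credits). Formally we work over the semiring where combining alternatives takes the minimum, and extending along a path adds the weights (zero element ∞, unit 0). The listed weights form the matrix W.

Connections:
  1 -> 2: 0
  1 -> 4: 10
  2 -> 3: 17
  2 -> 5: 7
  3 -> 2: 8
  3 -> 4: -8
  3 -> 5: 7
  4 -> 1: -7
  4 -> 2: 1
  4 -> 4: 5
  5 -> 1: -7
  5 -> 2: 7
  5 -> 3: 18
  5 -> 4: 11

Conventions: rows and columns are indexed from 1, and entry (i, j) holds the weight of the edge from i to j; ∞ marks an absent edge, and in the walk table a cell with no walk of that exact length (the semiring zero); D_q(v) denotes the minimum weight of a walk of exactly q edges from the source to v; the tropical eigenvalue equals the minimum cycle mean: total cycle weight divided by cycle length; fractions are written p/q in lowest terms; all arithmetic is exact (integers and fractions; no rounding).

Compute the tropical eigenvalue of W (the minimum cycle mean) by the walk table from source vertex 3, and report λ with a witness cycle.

q=0: [∞, ∞, 0, ∞, ∞]
q=1: [∞, 8, ∞, -8, 7]
q=2: [-15, -7, 25, -3, 15]
q=3: [-10, -15, 10, -5, 0]
q=4: [-12, -10, 2, 0, -8]
q=5: [-15, -12, 7, -6, -3]
Optimal cycle mean attained by: cycle 1->2->5->1, total 0 + 7 + (-7), length 3.
Answer: λ = 0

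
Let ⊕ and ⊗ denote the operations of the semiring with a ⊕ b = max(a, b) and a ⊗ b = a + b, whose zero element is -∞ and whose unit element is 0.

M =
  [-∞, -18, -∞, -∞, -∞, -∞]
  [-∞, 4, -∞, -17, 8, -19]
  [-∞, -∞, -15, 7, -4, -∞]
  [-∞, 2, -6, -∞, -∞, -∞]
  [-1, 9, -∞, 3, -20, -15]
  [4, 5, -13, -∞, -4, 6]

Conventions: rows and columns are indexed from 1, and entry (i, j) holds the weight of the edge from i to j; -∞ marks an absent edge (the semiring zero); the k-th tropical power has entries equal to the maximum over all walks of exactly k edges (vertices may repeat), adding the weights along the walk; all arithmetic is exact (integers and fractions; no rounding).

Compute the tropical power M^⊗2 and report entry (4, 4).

M^⊗2:
  [-∞, -14, -∞, -35, -10, -37]
  [7, 17, -23, 11, 12, -7]
  [-5, 9, 1, -1, -19, -19]
  [-∞, 6, -21, 1, 10, -17]
  [-11, 13, -3, -8, 17, -9]
  [10, 11, -7, -1, 13, 12]
Key observation: the optimum is the walk 4->3->4, with weight (-6) + 7 = 1.
Optimal value attained by: walk 4->3->4.
Answer: (M^⊗2)[4][4] = 1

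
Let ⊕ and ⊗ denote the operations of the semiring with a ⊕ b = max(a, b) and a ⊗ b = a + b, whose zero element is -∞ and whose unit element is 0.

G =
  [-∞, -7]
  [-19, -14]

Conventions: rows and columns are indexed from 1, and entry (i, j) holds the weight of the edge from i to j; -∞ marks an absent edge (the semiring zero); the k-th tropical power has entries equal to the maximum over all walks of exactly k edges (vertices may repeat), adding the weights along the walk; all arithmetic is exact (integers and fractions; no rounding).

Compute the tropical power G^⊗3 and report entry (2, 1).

G^⊗2:
  [-26, -21]
  [-33, -26]
G^⊗3:
  [-40, -33]
  [-45, -40]
Key observation: the optimum is the walk 2->1->2->1, with weight (-19) + (-7) + (-19) = -45.
Optimal value attained by: walk 2->1->2->1.
Answer: (G^⊗3)[2][1] = -45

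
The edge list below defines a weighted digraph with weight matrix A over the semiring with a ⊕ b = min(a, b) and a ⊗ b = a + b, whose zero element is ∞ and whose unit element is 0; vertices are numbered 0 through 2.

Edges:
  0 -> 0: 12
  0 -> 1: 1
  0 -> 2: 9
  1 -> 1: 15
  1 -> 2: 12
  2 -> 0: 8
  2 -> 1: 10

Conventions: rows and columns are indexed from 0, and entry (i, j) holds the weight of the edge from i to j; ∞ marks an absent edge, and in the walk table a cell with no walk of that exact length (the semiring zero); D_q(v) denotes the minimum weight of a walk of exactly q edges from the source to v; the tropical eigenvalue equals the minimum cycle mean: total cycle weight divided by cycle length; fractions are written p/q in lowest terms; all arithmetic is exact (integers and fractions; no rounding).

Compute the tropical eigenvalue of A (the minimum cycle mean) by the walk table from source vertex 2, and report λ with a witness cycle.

q=0: [∞, ∞, 0]
q=1: [8, 10, ∞]
q=2: [20, 9, 17]
q=3: [25, 21, 21]
Optimal cycle mean attained by: cycle 0->1->2->0, total 1 + 12 + 8, length 3.
Answer: λ = 7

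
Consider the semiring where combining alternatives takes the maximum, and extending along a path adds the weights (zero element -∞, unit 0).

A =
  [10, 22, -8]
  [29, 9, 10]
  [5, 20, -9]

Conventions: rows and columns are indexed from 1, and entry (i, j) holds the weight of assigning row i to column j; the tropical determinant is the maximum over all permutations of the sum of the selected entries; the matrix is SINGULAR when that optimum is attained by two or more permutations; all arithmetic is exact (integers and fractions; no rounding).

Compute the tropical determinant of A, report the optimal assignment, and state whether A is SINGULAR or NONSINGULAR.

σ = (1, 2, 3): 10 + 9 + (-9) = 10
σ = (1, 3, 2): 10 + 10 + 20 = 40
σ = (2, 1, 3): 22 + 29 + (-9) = 42
σ = (2, 3, 1): 22 + 10 + 5 = 37
σ = (3, 1, 2): (-8) + 29 + 20 = 41
σ = (3, 2, 1): (-8) + 9 + 5 = 6
Optimal value attained by: σ = (2, 1, 3).
Answer: det⊕(A) = 42; verdict: NONSINGULAR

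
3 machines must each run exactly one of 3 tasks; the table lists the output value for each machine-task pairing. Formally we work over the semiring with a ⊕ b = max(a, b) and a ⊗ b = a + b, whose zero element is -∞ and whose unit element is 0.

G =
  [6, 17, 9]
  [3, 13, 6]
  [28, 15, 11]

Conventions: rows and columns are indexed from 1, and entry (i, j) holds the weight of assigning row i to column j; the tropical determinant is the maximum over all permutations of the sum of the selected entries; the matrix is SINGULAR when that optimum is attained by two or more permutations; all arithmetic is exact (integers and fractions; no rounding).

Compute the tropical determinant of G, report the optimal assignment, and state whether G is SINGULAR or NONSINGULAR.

σ = (1, 2, 3): 6 + 13 + 11 = 30
σ = (1, 3, 2): 6 + 6 + 15 = 27
σ = (2, 1, 3): 17 + 3 + 11 = 31
σ = (2, 3, 1): 17 + 6 + 28 = 51
σ = (3, 1, 2): 9 + 3 + 15 = 27
σ = (3, 2, 1): 9 + 13 + 28 = 50
Optimal value attained by: σ = (2, 3, 1).
Answer: det⊕(G) = 51; verdict: NONSINGULAR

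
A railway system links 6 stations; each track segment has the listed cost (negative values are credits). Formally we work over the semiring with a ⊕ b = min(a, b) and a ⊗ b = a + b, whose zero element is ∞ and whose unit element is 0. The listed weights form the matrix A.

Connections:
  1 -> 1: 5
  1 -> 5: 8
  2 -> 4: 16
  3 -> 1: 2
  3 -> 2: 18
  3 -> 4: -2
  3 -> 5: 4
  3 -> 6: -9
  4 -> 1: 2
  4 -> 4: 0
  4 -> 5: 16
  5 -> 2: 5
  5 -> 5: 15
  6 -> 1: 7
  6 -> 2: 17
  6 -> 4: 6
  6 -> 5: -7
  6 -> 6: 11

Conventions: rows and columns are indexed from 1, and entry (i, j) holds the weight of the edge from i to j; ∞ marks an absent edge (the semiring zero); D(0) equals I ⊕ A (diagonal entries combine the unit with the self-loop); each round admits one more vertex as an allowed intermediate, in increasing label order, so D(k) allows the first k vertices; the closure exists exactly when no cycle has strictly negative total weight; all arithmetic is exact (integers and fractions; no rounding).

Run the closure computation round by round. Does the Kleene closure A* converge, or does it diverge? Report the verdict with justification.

D(0):
  [0, ∞, ∞, ∞, 8, ∞]
  [∞, 0, ∞, 16, ∞, ∞]
  [2, 18, 0, -2, 4, -9]
  [2, ∞, ∞, 0, 16, ∞]
  [∞, 5, ∞, ∞, 0, ∞]
  [7, 17, ∞, 6, -7, 0]
D(1):
  [0, ∞, ∞, ∞, 8, ∞]
  [∞, 0, ∞, 16, ∞, ∞]
  [2, 18, 0, -2, 4, -9]
  [2, ∞, ∞, 0, 10, ∞]
  [∞, 5, ∞, ∞, 0, ∞]
  [7, 17, ∞, 6, -7, 0]
D(2):
  [0, ∞, ∞, ∞, 8, ∞]
  [∞, 0, ∞, 16, ∞, ∞]
  [2, 18, 0, -2, 4, -9]
  [2, ∞, ∞, 0, 10, ∞]
  [∞, 5, ∞, 21, 0, ∞]
  [7, 17, ∞, 6, -7, 0]
D(3):
  [0, ∞, ∞, ∞, 8, ∞]
  [∞, 0, ∞, 16, ∞, ∞]
  [2, 18, 0, -2, 4, -9]
  [2, ∞, ∞, 0, 10, ∞]
  [∞, 5, ∞, 21, 0, ∞]
  [7, 17, ∞, 6, -7, 0]
D(4):
  [0, ∞, ∞, ∞, 8, ∞]
  [18, 0, ∞, 16, 26, ∞]
  [0, 18, 0, -2, 4, -9]
  [2, ∞, ∞, 0, 10, ∞]
  [23, 5, ∞, 21, 0, ∞]
  [7, 17, ∞, 6, -7, 0]
D(5):
  [0, 13, ∞, 29, 8, ∞]
  [18, 0, ∞, 16, 26, ∞]
  [0, 9, 0, -2, 4, -9]
  [2, 15, ∞, 0, 10, ∞]
  [23, 5, ∞, 21, 0, ∞]
  [7, -2, ∞, 6, -7, 0]
D(6):
  [0, 13, ∞, 29, 8, ∞]
  [18, 0, ∞, 16, 26, ∞]
  [-2, -11, 0, -3, -16, -9]
  [2, 15, ∞, 0, 10, ∞]
  [23, 5, ∞, 21, 0, ∞]
  [7, -2, ∞, 6, -7, 0]
Key observation: every diagonal entry stays at the unit through all rounds, so no improving cycle exists.
Answer: CONVERGES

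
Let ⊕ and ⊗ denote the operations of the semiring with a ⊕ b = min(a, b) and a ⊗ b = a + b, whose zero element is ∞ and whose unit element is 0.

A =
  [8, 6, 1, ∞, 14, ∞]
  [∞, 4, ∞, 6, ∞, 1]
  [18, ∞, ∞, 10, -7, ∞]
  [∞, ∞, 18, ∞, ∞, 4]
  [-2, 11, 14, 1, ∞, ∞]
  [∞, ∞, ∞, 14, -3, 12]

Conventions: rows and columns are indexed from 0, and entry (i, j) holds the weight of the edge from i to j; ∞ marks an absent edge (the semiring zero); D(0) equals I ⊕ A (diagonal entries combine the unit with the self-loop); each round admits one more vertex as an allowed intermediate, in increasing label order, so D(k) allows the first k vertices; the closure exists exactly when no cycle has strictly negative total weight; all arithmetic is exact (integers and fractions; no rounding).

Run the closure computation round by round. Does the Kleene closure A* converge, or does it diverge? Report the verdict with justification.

D(0):
  [0, 6, 1, ∞, 14, ∞]
  [∞, 0, ∞, 6, ∞, 1]
  [18, ∞, 0, 10, -7, ∞]
  [∞, ∞, 18, 0, ∞, 4]
  [-2, 11, 14, 1, 0, ∞]
  [∞, ∞, ∞, 14, -3, 0]
D(1):
  [0, 6, 1, ∞, 14, ∞]
  [∞, 0, ∞, 6, ∞, 1]
  [18, 24, 0, 10, -7, ∞]
  [∞, ∞, 18, 0, ∞, 4]
  [-2, 4, -1, 1, 0, ∞]
  [∞, ∞, ∞, 14, -3, 0]
D(2):
  [0, 6, 1, 12, 14, 7]
  [∞, 0, ∞, 6, ∞, 1]
  [18, 24, 0, 10, -7, 25]
  [∞, ∞, 18, 0, ∞, 4]
  [-2, 4, -1, 1, 0, 5]
  [∞, ∞, ∞, 14, -3, 0]
Detection: at round 3, diagonal entry (4, 4) turns strictly negative.
Key observation: the cycle 4->0->2->4 has total weight (-2) + 1 + (-7), which is strictly negative.
Answer: DIVERGES — negative cycle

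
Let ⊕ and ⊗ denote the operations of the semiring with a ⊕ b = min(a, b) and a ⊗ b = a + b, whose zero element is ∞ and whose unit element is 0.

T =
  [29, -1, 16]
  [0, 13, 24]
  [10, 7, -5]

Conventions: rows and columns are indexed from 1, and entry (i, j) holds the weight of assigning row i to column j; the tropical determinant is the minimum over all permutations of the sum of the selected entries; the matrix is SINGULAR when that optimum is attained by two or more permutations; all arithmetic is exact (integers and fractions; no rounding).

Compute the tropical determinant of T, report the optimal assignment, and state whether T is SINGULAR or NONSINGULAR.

σ = (1, 2, 3): 29 + 13 + (-5) = 37
σ = (1, 3, 2): 29 + 24 + 7 = 60
σ = (2, 1, 3): (-1) + 0 + (-5) = -6
σ = (2, 3, 1): (-1) + 24 + 10 = 33
σ = (3, 1, 2): 16 + 0 + 7 = 23
σ = (3, 2, 1): 16 + 13 + 10 = 39
Optimal value attained by: σ = (2, 1, 3).
Answer: det⊕(T) = -6; verdict: NONSINGULAR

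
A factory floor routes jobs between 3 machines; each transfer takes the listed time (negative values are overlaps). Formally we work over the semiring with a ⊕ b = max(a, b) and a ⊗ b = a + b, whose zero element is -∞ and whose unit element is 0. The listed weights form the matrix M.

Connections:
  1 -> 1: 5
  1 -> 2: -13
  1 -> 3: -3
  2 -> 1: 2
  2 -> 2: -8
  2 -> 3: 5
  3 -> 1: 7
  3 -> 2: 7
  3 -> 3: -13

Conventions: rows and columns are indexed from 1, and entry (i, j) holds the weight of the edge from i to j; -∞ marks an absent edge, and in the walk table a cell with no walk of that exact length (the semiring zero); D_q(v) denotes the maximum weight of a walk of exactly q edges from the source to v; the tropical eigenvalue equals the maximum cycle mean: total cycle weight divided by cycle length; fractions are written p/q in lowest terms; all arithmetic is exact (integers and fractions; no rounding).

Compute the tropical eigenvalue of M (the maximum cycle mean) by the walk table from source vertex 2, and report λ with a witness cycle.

q=0: [-∞, 0, -∞]
q=1: [2, -8, 5]
q=2: [12, 12, -1]
q=3: [17, 6, 17]
Optimal cycle mean attained by: cycle 2->3->2, total 5 + 7, length 2.
Answer: λ = 6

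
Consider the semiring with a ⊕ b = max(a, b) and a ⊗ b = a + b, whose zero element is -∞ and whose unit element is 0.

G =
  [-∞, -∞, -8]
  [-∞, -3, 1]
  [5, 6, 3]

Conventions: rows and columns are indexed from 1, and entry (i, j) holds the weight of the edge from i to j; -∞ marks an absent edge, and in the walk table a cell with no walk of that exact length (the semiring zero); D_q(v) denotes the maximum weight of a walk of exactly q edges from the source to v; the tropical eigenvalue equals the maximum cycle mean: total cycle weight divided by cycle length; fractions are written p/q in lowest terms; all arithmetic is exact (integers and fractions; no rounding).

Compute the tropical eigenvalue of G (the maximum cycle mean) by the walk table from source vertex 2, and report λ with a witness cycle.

q=0: [-∞, 0, -∞]
q=1: [-∞, -3, 1]
q=2: [6, 7, 4]
q=3: [9, 10, 8]
Optimal cycle mean attained by: cycle 2->3->2, total 1 + 6, length 2.
Answer: λ = 7/2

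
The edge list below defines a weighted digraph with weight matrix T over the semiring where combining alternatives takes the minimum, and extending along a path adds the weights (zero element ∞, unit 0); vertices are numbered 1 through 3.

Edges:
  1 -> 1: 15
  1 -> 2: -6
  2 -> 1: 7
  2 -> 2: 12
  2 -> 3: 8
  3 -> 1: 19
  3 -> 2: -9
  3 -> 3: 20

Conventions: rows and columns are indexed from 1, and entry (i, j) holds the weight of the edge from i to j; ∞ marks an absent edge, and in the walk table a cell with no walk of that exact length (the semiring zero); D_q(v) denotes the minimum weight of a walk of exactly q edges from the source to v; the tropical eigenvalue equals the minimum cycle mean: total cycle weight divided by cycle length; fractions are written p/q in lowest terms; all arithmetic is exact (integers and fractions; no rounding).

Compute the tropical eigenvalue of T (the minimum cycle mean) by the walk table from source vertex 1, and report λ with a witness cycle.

q=0: [0, ∞, ∞]
q=1: [15, -6, ∞]
q=2: [1, 6, 2]
q=3: [13, -7, 14]
Optimal cycle mean attained by: cycle 2->3->2, total 8 + (-9), length 2.
Answer: λ = -1/2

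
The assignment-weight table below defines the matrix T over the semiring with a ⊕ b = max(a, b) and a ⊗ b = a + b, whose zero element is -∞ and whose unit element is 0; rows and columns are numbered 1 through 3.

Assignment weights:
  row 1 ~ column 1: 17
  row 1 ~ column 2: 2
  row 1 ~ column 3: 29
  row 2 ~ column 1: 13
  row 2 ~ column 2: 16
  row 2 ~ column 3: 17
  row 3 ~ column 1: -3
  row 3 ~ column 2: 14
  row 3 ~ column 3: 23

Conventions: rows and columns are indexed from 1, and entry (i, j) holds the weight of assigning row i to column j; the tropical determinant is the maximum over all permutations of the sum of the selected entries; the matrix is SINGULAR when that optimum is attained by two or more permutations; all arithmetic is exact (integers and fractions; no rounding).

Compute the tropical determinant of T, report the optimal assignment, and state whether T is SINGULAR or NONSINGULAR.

σ = (1, 2, 3): 17 + 16 + 23 = 56
σ = (1, 3, 2): 17 + 17 + 14 = 48
σ = (2, 1, 3): 2 + 13 + 23 = 38
σ = (2, 3, 1): 2 + 17 + (-3) = 16
σ = (3, 1, 2): 29 + 13 + 14 = 56
σ = (3, 2, 1): 29 + 16 + (-3) = 42
Optimal value attained by: σ = (1, 2, 3).
Answer: det⊕(T) = 56; verdict: SINGULAR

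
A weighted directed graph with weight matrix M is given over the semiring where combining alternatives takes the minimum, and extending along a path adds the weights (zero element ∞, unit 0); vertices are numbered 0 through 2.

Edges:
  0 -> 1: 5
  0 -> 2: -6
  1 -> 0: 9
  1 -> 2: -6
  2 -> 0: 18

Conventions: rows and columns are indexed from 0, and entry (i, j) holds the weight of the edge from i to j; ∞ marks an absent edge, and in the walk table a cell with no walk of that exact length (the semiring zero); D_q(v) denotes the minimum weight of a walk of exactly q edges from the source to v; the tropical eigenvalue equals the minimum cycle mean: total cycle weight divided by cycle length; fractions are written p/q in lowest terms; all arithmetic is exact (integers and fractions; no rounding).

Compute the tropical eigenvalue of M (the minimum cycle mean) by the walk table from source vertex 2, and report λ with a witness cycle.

q=0: [∞, ∞, 0]
q=1: [18, ∞, ∞]
q=2: [∞, 23, 12]
q=3: [30, ∞, 17]
Optimal cycle mean attained by: cycle 0->1->2->0, total 5 + (-6) + 18, length 3.
Answer: λ = 17/3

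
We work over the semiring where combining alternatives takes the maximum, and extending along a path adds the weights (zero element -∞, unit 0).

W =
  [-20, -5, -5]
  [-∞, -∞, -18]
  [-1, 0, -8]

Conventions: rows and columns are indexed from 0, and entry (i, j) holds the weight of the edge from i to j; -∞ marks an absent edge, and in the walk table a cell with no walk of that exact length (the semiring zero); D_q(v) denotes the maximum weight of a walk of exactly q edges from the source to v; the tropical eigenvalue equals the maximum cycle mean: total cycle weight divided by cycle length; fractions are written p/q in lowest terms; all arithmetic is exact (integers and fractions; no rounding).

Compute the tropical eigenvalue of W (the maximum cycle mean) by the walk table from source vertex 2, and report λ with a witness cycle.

q=0: [-∞, -∞, 0]
q=1: [-1, 0, -8]
q=2: [-9, -6, -6]
q=3: [-7, -6, -14]
Optimal cycle mean attained by: cycle 0->2->0, total (-5) + (-1), length 2.
Answer: λ = -3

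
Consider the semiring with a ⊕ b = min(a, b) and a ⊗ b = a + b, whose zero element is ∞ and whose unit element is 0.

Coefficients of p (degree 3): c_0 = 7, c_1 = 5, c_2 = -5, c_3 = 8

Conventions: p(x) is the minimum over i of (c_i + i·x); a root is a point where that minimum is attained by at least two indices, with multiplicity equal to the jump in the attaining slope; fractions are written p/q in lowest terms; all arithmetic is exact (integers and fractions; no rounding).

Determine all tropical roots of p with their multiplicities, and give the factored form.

hull edge (i=0, c=7) to (i=2, c=-5): slope -6, span 2
hull edge (i=2, c=-5) to (i=3, c=8): slope 13, span 1
Factored form: p(x) = 8 ⊗ (x ⊕ (-13)) ⊗ (x ⊕ 6) ⊗ (x ⊕ 6)
Answer: roots = -13 (mult 1), 6 (mult 2)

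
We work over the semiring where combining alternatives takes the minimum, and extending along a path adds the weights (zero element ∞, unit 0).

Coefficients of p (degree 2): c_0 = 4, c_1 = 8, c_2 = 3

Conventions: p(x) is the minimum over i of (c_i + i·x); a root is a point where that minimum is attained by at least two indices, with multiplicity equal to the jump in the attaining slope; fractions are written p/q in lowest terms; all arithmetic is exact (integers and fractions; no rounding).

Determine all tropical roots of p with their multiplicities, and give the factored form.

hull edge (i=0, c=4) to (i=2, c=3): slope -1/2, span 2
Factored form: p(x) = 3 ⊗ (x ⊕ 1/2) ⊗ (x ⊕ 1/2)
Answer: roots = 1/2 (mult 2)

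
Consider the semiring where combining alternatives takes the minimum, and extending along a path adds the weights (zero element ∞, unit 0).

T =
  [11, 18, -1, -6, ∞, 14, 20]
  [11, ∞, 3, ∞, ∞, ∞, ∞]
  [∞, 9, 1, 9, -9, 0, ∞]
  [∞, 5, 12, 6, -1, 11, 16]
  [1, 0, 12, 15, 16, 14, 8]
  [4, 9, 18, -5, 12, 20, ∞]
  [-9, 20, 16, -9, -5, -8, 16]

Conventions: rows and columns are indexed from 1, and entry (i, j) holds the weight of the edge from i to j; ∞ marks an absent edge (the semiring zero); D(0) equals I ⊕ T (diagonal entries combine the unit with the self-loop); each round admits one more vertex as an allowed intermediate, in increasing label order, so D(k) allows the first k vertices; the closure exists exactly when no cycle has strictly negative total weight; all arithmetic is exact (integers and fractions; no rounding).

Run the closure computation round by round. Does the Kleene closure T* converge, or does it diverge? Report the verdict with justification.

D(0):
  [0, 18, -1, -6, ∞, 14, 20]
  [11, 0, 3, ∞, ∞, ∞, ∞]
  [∞, 9, 0, 9, -9, 0, ∞]
  [∞, 5, 12, 0, -1, 11, 16]
  [1, 0, 12, 15, 0, 14, 8]
  [4, 9, 18, -5, 12, 0, ∞]
  [-9, 20, 16, -9, -5, -8, 0]
D(1):
  [0, 18, -1, -6, ∞, 14, 20]
  [11, 0, 3, 5, ∞, 25, 31]
  [∞, 9, 0, 9, -9, 0, ∞]
  [∞, 5, 12, 0, -1, 11, 16]
  [1, 0, 0, -5, 0, 14, 8]
  [4, 9, 3, -5, 12, 0, 24]
  [-9, 9, -10, -15, -5, -8, 0]
D(2):
  [0, 18, -1, -6, ∞, 14, 20]
  [11, 0, 3, 5, ∞, 25, 31]
  [20, 9, 0, 9, -9, 0, 40]
  [16, 5, 8, 0, -1, 11, 16]
  [1, 0, 0, -5, 0, 14, 8]
  [4, 9, 3, -5, 12, 0, 24]
  [-9, 9, -10, -15, -5, -8, 0]
Detection: at round 3, diagonal entry (5, 5) turns strictly negative.
Key observation: the cycle 5->1->3->5 has total weight 1 + (-1) + (-9), which is strictly negative.
Answer: DIVERGES — negative cycle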